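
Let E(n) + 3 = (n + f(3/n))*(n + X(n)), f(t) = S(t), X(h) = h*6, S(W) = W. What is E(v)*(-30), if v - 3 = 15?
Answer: -68580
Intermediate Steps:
v = 18 (v = 3 + 15 = 18)
X(h) = 6*h
f(t) = t
E(n) = -3 + 7*n*(n + 3/n) (E(n) = -3 + (n + 3/n)*(n + 6*n) = -3 + (n + 3/n)*(7*n) = -3 + 7*n*(n + 3/n))
E(v)*(-30) = (18 + 7*18**2)*(-30) = (18 + 7*324)*(-30) = (18 + 2268)*(-30) = 2286*(-30) = -68580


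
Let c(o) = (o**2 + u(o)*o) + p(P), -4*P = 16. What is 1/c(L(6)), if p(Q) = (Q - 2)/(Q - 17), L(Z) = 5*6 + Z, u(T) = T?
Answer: 7/18146 ≈ 0.00038576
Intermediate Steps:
P = -4 (P = -1/4*16 = -4)
L(Z) = 30 + Z
p(Q) = (-2 + Q)/(-17 + Q)
c(o) = 2/7 + 2*o**2 (c(o) = (o**2 + o*o) + (-2 - 4)/(-17 - 4) = (o**2 + o**2) - 6/(-21) = 2*o**2 - 1/21*(-6) = 2*o**2 + 2/7 = 2/7 + 2*o**2)
1/c(L(6)) = 1/(2/7 + 2*(30 + 6)**2) = 1/(2/7 + 2*36**2) = 1/(2/7 + 2*1296) = 1/(2/7 + 2592) = 1/(18146/7) = 7/18146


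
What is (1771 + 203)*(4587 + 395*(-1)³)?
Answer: 8275008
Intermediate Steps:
(1771 + 203)*(4587 + 395*(-1)³) = 1974*(4587 + 395*(-1)) = 1974*(4587 - 395) = 1974*4192 = 8275008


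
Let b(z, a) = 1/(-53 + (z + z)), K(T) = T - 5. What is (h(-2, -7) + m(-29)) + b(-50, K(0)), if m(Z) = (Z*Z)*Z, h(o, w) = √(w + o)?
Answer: -3731518/153 + 3*I ≈ -24389.0 + 3.0*I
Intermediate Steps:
h(o, w) = √(o + w)
m(Z) = Z³ (m(Z) = Z²*Z = Z³)
K(T) = -5 + T
b(z, a) = 1/(-53 + 2*z)
(h(-2, -7) + m(-29)) + b(-50, K(0)) = (√(-2 - 7) + (-29)³) + 1/(-53 + 2*(-50)) = (√(-9) - 24389) + 1/(-53 - 100) = (3*I - 24389) + 1/(-153) = (-24389 + 3*I) - 1/153 = -3731518/153 + 3*I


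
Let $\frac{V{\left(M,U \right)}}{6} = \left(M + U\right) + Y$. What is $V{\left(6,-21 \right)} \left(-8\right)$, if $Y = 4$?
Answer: $528$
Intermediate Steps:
$V{\left(M,U \right)} = 24 + 6 M + 6 U$ ($V{\left(M,U \right)} = 6 \left(\left(M + U\right) + 4\right) = 6 \left(4 + M + U\right) = 24 + 6 M + 6 U$)
$V{\left(6,-21 \right)} \left(-8\right) = \left(24 + 6 \cdot 6 + 6 \left(-21\right)\right) \left(-8\right) = \left(24 + 36 - 126\right) \left(-8\right) = \left(-66\right) \left(-8\right) = 528$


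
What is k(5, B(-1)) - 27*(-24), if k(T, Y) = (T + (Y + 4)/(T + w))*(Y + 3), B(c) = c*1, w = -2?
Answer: 660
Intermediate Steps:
B(c) = c
k(T, Y) = (3 + Y)*(T + (4 + Y)/(-2 + T)) (k(T, Y) = (T + (Y + 4)/(T - 2))*(Y + 3) = (T + (4 + Y)/(-2 + T))*(3 + Y) = (3 + Y)*(T + (4 + Y)/(-2 + T)))
k(5, B(-1)) - 27*(-24) = (12 + (-1)² - 6*5 + 3*5² + 7*(-1) - 1*5² - 2*5*(-1))/(-2 + 5) - 27*(-24) = (12 + 1 - 30 + 3*25 - 7 - 1*25 + 10)/3 + 648 = (12 + 1 - 30 + 75 - 7 - 25 + 10)/3 + 648 = (⅓)*36 + 648 = 12 + 648 = 660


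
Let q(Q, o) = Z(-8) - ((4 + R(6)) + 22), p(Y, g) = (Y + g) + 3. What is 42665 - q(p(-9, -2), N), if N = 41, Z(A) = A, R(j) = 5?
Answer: 42704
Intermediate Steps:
p(Y, g) = 3 + Y + g
q(Q, o) = -39 (q(Q, o) = -8 - ((4 + 5) + 22) = -8 - (9 + 22) = -8 - 1*31 = -8 - 31 = -39)
42665 - q(p(-9, -2), N) = 42665 - 1*(-39) = 42665 + 39 = 42704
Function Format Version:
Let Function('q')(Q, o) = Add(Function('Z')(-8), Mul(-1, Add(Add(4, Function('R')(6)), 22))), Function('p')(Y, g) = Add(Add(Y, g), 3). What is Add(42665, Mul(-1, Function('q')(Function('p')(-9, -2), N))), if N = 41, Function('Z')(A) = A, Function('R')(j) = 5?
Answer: 42704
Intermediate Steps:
Function('p')(Y, g) = Add(3, Y, g)
Function('q')(Q, o) = -39 (Function('q')(Q, o) = Add(-8, Mul(-1, Add(Add(4, 5), 22))) = Add(-8, Mul(-1, Add(9, 22))) = Add(-8, Mul(-1, 31)) = Add(-8, -31) = -39)
Add(42665, Mul(-1, Function('q')(Function('p')(-9, -2), N))) = Add(42665, Mul(-1, -39)) = Add(42665, 39) = 42704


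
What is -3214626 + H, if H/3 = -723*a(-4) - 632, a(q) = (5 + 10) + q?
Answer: -3240381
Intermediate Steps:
a(q) = 15 + q
H = -25755 (H = 3*(-723*(15 - 4) - 632) = 3*(-723*11 - 632) = 3*(-7953 - 632) = 3*(-8585) = -25755)
-3214626 + H = -3214626 - 25755 = -3240381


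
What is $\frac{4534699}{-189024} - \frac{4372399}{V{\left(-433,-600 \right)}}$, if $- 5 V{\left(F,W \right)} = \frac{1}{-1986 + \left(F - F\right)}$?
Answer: $- \frac{8207029305894379}{189024} \approx -4.3418 \cdot 10^{10}$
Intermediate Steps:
$V{\left(F,W \right)} = \frac{1}{9930}$ ($V{\left(F,W \right)} = - \frac{1}{5 \left(-1986 + \left(F - F\right)\right)} = - \frac{1}{5 \left(-1986 + 0\right)} = - \frac{1}{5 \left(-1986\right)} = \left(- \frac{1}{5}\right) \left(- \frac{1}{1986}\right) = \frac{1}{9930}$)
$\frac{4534699}{-189024} - \frac{4372399}{V{\left(-433,-600 \right)}} = \frac{4534699}{-189024} - 4372399 \frac{1}{\frac{1}{9930}} = 4534699 \left(- \frac{1}{189024}\right) - 43417922070 = - \frac{4534699}{189024} - 43417922070 = - \frac{8207029305894379}{189024}$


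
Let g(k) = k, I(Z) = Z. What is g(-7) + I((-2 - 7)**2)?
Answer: 74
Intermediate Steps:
g(-7) + I((-2 - 7)**2) = -7 + (-2 - 7)**2 = -7 + (-9)**2 = -7 + 81 = 74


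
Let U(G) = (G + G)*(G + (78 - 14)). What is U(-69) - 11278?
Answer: -10588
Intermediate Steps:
U(G) = 2*G*(64 + G) (U(G) = (2*G)*(G + 64) = (2*G)*(64 + G) = 2*G*(64 + G))
U(-69) - 11278 = 2*(-69)*(64 - 69) - 11278 = 2*(-69)*(-5) - 11278 = 690 - 11278 = -10588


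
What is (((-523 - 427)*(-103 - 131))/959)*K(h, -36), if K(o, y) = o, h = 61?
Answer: 13560300/959 ≈ 14140.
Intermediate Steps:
(((-523 - 427)*(-103 - 131))/959)*K(h, -36) = (((-523 - 427)*(-103 - 131))/959)*61 = (-950*(-234)*(1/959))*61 = (222300*(1/959))*61 = (222300/959)*61 = 13560300/959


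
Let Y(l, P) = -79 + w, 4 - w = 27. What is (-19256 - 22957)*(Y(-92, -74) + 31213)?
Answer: -1313288643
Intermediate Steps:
w = -23 (w = 4 - 1*27 = 4 - 27 = -23)
Y(l, P) = -102 (Y(l, P) = -79 - 23 = -102)
(-19256 - 22957)*(Y(-92, -74) + 31213) = (-19256 - 22957)*(-102 + 31213) = -42213*31111 = -1313288643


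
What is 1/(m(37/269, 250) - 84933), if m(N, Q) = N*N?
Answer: -72361/6145835444 ≈ -1.1774e-5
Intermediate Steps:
m(N, Q) = N²
1/(m(37/269, 250) - 84933) = 1/((37/269)² - 84933) = 1/(1369/72361 - 84933) = 1/(-6145835444/72361) = -72361/6145835444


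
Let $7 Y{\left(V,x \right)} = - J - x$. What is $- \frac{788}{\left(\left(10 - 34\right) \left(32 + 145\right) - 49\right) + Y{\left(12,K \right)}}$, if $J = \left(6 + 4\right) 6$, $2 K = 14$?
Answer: $\frac{2758}{15073} \approx 0.18298$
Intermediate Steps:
$K = 7$ ($K = \frac{1}{2} \cdot 14 = 7$)
$J = 60$ ($J = 10 \cdot 6 = 60$)
$Y{\left(V,x \right)} = - \frac{60}{7} - \frac{x}{7}$ ($Y{\left(V,x \right)} = \frac{\left(-1\right) 60 - x}{7} = \frac{-60 - x}{7} = - \frac{60}{7} - \frac{x}{7}$)
$- \frac{788}{\left(\left(10 - 34\right) \left(32 + 145\right) - 49\right) + Y{\left(12,K \right)}} = - \frac{788}{\left(\left(10 - 34\right) \left(32 + 145\right) - 49\right) - \frac{67}{7}} = - \frac{788}{\left(\left(-24\right) 177 - 49\right) - \frac{67}{7}} = - \frac{788}{\left(-4248 - 49\right) - \frac{67}{7}} = - \frac{788}{-4297 - \frac{67}{7}} = - \frac{788}{- \frac{30146}{7}} = \left(-788\right) \left(- \frac{7}{30146}\right) = \frac{2758}{15073}$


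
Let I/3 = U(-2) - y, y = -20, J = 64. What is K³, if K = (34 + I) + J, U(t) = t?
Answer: 3511808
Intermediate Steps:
I = 54 (I = 3*(-2 - 1*(-20)) = 3*(-2 + 20) = 3*18 = 54)
K = 152 (K = (34 + 54) + 64 = 88 + 64 = 152)
K³ = 152³ = 3511808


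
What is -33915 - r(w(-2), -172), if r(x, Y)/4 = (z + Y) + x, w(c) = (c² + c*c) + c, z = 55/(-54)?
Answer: -897667/27 ≈ -33247.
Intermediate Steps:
z = -55/54 (z = 55*(-1/54) = -55/54 ≈ -1.0185)
w(c) = c + 2*c² (w(c) = (c² + c²) + c = 2*c² + c = c + 2*c²)
r(x, Y) = -110/27 + 4*Y + 4*x (r(x, Y) = 4*((-55/54 + Y) + x) = 4*(-55/54 + Y + x) = -110/27 + 4*Y + 4*x)
-33915 - r(w(-2), -172) = -33915 - (-110/27 + 4*(-172) + 4*(-2*(1 + 2*(-2)))) = -33915 - (-110/27 - 688 + 4*(-2*(1 - 4))) = -33915 - (-110/27 - 688 + 4*(-2*(-3))) = -33915 - (-110/27 - 688 + 4*6) = -33915 - (-110/27 - 688 + 24) = -33915 - 1*(-18038/27) = -33915 + 18038/27 = -897667/27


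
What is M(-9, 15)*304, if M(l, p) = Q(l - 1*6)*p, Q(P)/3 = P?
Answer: -205200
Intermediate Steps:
Q(P) = 3*P
M(l, p) = p*(-18 + 3*l) (M(l, p) = (3*(l - 1*6))*p = (3*(l - 6))*p = (3*(-6 + l))*p = (-18 + 3*l)*p = p*(-18 + 3*l))
M(-9, 15)*304 = (3*15*(-6 - 9))*304 = (3*15*(-15))*304 = -675*304 = -205200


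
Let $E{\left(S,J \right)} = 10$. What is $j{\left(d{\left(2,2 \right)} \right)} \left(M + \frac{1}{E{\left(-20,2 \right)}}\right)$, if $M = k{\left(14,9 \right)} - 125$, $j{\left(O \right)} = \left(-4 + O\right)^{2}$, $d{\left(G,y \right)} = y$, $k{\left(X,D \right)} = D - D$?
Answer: $- \frac{2498}{5} \approx -499.6$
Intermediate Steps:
$k{\left(X,D \right)} = 0$
$M = -125$ ($M = 0 - 125 = -125$)
$j{\left(d{\left(2,2 \right)} \right)} \left(M + \frac{1}{E{\left(-20,2 \right)}}\right) = \left(-4 + 2\right)^{2} \left(-125 + \frac{1}{10}\right) = \left(-2\right)^{2} \left(-125 + \frac{1}{10}\right) = 4 \left(- \frac{1249}{10}\right) = - \frac{2498}{5}$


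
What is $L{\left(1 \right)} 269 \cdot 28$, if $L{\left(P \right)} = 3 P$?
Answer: $22596$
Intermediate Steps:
$L{\left(1 \right)} 269 \cdot 28 = 3 \cdot 1 \cdot 269 \cdot 28 = 3 \cdot 7532 = 22596$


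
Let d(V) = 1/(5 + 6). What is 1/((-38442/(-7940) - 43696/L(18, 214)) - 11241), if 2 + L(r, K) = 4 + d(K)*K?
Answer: -234230/3108896471 ≈ -7.5342e-5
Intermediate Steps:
d(V) = 1/11
L(r, K) = 2 + K/11 (L(r, K) = -2 + (4 + K/11) = 2 + K/11)
1/((-38442/(-7940) - 43696/L(18, 214)) - 11241) = 1/((-38442/(-7940) - 43696/(2 + (1/11)*214)) - 11241) = 1/((-38442*(-1/7940) - 43696/(2 + 214/11)) - 11241) = 1/((19221/3970 - 43696/236/11) - 11241) = 1/((19221/3970 - 43696*11/236) - 11241) = 1/((19221/3970 - 120164/59) - 11241) = 1/(-475917041/234230 - 11241) = 1/(-3108896471/234230) = -234230/3108896471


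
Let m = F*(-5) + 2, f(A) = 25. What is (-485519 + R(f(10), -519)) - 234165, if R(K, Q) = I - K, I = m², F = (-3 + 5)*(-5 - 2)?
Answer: -714525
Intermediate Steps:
F = -14 (F = 2*(-7) = -14)
m = 72 (m = -14*(-5) + 2 = 70 + 2 = 72)
I = 5184 (I = 72² = 5184)
R(K, Q) = 5184 - K
(-485519 + R(f(10), -519)) - 234165 = (-485519 + (5184 - 1*25)) - 234165 = (-485519 + (5184 - 25)) - 234165 = (-485519 + 5159) - 234165 = -480360 - 234165 = -714525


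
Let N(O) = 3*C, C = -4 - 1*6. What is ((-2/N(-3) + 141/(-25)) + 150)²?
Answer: 117332224/5625 ≈ 20859.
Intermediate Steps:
C = -10 (C = -4 - 6 = -10)
N(O) = -30 (N(O) = 3*(-10) = -30)
((-2/N(-3) + 141/(-25)) + 150)² = ((-2/(-30) + 141/(-25)) + 150)² = ((-2*(-1/30) + 141*(-1/25)) + 150)² = ((1/15 - 141/25) + 150)² = (-418/75 + 150)² = (10832/75)² = 117332224/5625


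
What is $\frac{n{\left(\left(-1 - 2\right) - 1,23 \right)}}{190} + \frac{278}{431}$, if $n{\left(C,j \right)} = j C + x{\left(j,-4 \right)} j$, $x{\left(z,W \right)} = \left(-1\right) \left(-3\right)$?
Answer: $\frac{42907}{81890} \approx 0.52396$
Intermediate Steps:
$x{\left(z,W \right)} = 3$
$n{\left(C,j \right)} = 3 j + C j$ ($n{\left(C,j \right)} = j C + 3 j = C j + 3 j = 3 j + C j$)
$\frac{n{\left(\left(-1 - 2\right) - 1,23 \right)}}{190} + \frac{278}{431} = \frac{23 \left(3 - 4\right)}{190} + \frac{278}{431} = 23 \left(3 - 4\right) \frac{1}{190} + 278 \cdot \frac{1}{431} = 23 \left(3 - 4\right) \frac{1}{190} + \frac{278}{431} = 23 \left(-1\right) \frac{1}{190} + \frac{278}{431} = \left(-23\right) \frac{1}{190} + \frac{278}{431} = - \frac{23}{190} + \frac{278}{431} = \frac{42907}{81890}$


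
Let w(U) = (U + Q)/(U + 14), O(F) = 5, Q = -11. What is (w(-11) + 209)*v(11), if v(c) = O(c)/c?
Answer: 275/3 ≈ 91.667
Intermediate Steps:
v(c) = 5/c
w(U) = (-11 + U)/(14 + U) (w(U) = (U - 11)/(U + 14) = (-11 + U)/(14 + U))
(w(-11) + 209)*v(11) = ((-11 - 11)/(14 - 11) + 209)*(5/11) = (-22/3 + 209)*(5*(1/11)) = ((1/3)*(-22) + 209)*(5/11) = (-22/3 + 209)*(5/11) = (605/3)*(5/11) = 275/3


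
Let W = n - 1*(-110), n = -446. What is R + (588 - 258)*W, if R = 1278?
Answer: -109602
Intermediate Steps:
W = -336 (W = -446 - 1*(-110) = -446 + 110 = -336)
R + (588 - 258)*W = 1278 + (588 - 258)*(-336) = 1278 + 330*(-336) = 1278 - 110880 = -109602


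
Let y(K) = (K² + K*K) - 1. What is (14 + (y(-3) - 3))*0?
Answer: 0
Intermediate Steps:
y(K) = -1 + 2*K² (y(K) = (K² + K²) - 1 = 2*K² - 1 = -1 + 2*K²)
(14 + (y(-3) - 3))*0 = (14 + ((-1 + 2*(-3)²) - 3))*0 = (14 + ((-1 + 2*9) - 3))*0 = (14 + ((-1 + 18) - 3))*0 = (14 + (17 - 3))*0 = (14 + 14)*0 = 28*0 = 0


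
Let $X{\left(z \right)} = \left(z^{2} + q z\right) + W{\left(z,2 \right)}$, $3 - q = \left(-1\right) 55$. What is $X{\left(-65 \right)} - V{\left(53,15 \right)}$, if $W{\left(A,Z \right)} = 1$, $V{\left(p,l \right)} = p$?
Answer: $403$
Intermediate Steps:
$q = 58$ ($q = 3 - \left(-1\right) 55 = 3 - -55 = 3 + 55 = 58$)
$X{\left(z \right)} = 1 + z^{2} + 58 z$ ($X{\left(z \right)} = \left(z^{2} + 58 z\right) + 1 = 1 + z^{2} + 58 z$)
$X{\left(-65 \right)} - V{\left(53,15 \right)} = \left(1 + \left(-65\right)^{2} + 58 \left(-65\right)\right) - 53 = \left(1 + 4225 - 3770\right) - 53 = 456 - 53 = 403$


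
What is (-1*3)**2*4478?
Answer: 40302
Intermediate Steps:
(-1*3)**2*4478 = (-3)**2*4478 = 9*4478 = 40302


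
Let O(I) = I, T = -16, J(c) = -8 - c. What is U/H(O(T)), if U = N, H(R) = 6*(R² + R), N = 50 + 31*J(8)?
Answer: -223/720 ≈ -0.30972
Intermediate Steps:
N = -446 (N = 50 + 31*(-8 - 1*8) = 50 + 31*(-8 - 8) = 50 + 31*(-16) = 50 - 496 = -446)
H(R) = 6*R + 6*R² (H(R) = 6*(R + R²) = 6*R + 6*R²)
U = -446
U/H(O(T)) = -446*(-1/(96*(1 - 16))) = -446/(6*(-16)*(-15)) = -446/1440 = -446*1/1440 = -223/720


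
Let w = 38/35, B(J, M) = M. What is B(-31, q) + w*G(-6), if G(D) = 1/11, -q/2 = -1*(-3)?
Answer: -2272/385 ≈ -5.9013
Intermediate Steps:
q = -6 (q = -(-2)*(-3) = -2*3 = -6)
G(D) = 1/11
w = 38/35 (w = 38*(1/35) = 38/35 ≈ 1.0857)
B(-31, q) + w*G(-6) = -6 + (38/35)*(1/11) = -6 + 38/385 = -2272/385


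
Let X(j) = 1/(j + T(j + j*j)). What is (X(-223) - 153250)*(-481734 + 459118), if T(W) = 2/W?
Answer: 9565747697924924/2759959 ≈ 3.4659e+9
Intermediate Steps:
X(j) = 1/(j + 2/(j + j²)) (X(j) = 1/(j + 2/(j + j*j)) = 1/(j + 2/(j + j²)))
(X(-223) - 153250)*(-481734 + 459118) = (-223*(1 - 223)/(2 + (-223)²*(1 - 223)) - 153250)*(-481734 + 459118) = (-223*(-222)/(2 + 49729*(-222)) - 153250)*(-22616) = (-223*(-222)/(2 - 11039838) - 153250)*(-22616) = (-223*(-222)/(-11039836) - 153250)*(-22616) = (-223*(-1/11039836)*(-222) - 153250)*(-22616) = (-24753/5519918 - 153250)*(-22616) = -845927458253/5519918*(-22616) = 9565747697924924/2759959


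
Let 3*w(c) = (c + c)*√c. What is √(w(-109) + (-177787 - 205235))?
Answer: √(-3447198 - 654*I*√109)/3 ≈ 0.61292 - 618.89*I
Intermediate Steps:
w(c) = 2*c^(3/2)/3 (w(c) = ((c + c)*√c)/3 = ((2*c)*√c)/3 = (2*c^(3/2))/3 = 2*c^(3/2)/3)
√(w(-109) + (-177787 - 205235)) = √(2*(-109)^(3/2)/3 + (-177787 - 205235)) = √(2*(-109*I*√109)/3 - 383022) = √(-218*I*√109/3 - 383022) = √(-383022 - 218*I*√109/3)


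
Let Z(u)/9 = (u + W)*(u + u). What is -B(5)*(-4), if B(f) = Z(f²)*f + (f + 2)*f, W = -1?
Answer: 216140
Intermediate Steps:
Z(u) = 18*u*(-1 + u) (Z(u) = 9*((u - 1)*(u + u)) = 9*((-1 + u)*(2*u)) = 9*(2*u*(-1 + u)) = 18*u*(-1 + u))
B(f) = f*(2 + f) + 18*f³*(-1 + f²) (B(f) = (18*f²*(-1 + f²))*f + (f + 2)*f = 18*f³*(-1 + f²) + (2 + f)*f = 18*f³*(-1 + f²) + f*(2 + f) = f*(2 + f) + 18*f³*(-1 + f²))
-B(5)*(-4) = -5*(2 + 5 + 18*5²*(-1 + 5²))*(-4) = -5*(2 + 5 + 18*25*(-1 + 25))*(-4) = -5*(2 + 5 + 18*25*24)*(-4) = -5*(2 + 5 + 10800)*(-4) = -5*10807*(-4) = -1*54035*(-4) = -54035*(-4) = 216140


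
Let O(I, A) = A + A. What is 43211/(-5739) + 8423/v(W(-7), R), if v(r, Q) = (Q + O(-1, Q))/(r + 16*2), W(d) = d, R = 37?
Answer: 401231168/212343 ≈ 1889.5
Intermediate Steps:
O(I, A) = 2*A
v(r, Q) = 3*Q/(32 + r) (v(r, Q) = (Q + 2*Q)/(r + 16*2) = (3*Q)/(r + 32) = (3*Q)/(32 + r) = 3*Q/(32 + r))
43211/(-5739) + 8423/v(W(-7), R) = 43211/(-5739) + 8423/((3*37/(32 - 7))) = 43211*(-1/5739) + 8423/((3*37/25)) = -43211/5739 + 8423/((3*37*(1/25))) = -43211/5739 + 8423/(111/25) = -43211/5739 + 8423*(25/111) = -43211/5739 + 210575/111 = 401231168/212343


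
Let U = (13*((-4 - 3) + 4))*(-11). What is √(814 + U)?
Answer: √1243 ≈ 35.256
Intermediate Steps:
U = 429 (U = (13*(-7 + 4))*(-11) = (13*(-3))*(-11) = -39*(-11) = 429)
√(814 + U) = √(814 + 429) = √1243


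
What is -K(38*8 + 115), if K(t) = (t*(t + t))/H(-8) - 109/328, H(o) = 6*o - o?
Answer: 14396547/1640 ≈ 8778.4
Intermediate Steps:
H(o) = 5*o
K(t) = -109/328 - t**2/20 (K(t) = (t*(t + t))/((5*(-8))) - 109/328 = (t*(2*t))/(-40) - 109*1/328 = (2*t**2)*(-1/40) - 109/328 = -t**2/20 - 109/328 = -109/328 - t**2/20)
-K(38*8 + 115) = -(-109/328 - (38*8 + 115)**2/20) = -(-109/328 - (304 + 115)**2/20) = -(-109/328 - 1/20*419**2) = -(-109/328 - 1/20*175561) = -(-109/328 - 175561/20) = -1*(-14396547/1640) = 14396547/1640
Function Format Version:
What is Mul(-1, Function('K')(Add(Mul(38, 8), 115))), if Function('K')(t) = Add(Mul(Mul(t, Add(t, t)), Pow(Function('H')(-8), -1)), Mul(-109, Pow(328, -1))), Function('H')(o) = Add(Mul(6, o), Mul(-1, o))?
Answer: Rational(14396547, 1640) ≈ 8778.4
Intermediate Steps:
Function('H')(o) = Mul(5, o)
Function('K')(t) = Add(Rational(-109, 328), Mul(Rational(-1, 20), Pow(t, 2))) (Function('K')(t) = Add(Mul(Mul(t, Add(t, t)), Pow(Mul(5, -8), -1)), Mul(-109, Pow(328, -1))) = Add(Mul(Mul(t, Mul(2, t)), Pow(-40, -1)), Mul(-109, Rational(1, 328))) = Add(Mul(Mul(2, Pow(t, 2)), Rational(-1, 40)), Rational(-109, 328)) = Add(Mul(Rational(-1, 20), Pow(t, 2)), Rational(-109, 328)) = Add(Rational(-109, 328), Mul(Rational(-1, 20), Pow(t, 2))))
Mul(-1, Function('K')(Add(Mul(38, 8), 115))) = Mul(-1, Add(Rational(-109, 328), Mul(Rational(-1, 20), Pow(Add(Mul(38, 8), 115), 2)))) = Mul(-1, Add(Rational(-109, 328), Mul(Rational(-1, 20), Pow(Add(304, 115), 2)))) = Mul(-1, Add(Rational(-109, 328), Mul(Rational(-1, 20), Pow(419, 2)))) = Mul(-1, Add(Rational(-109, 328), Mul(Rational(-1, 20), 175561))) = Mul(-1, Add(Rational(-109, 328), Rational(-175561, 20))) = Mul(-1, Rational(-14396547, 1640)) = Rational(14396547, 1640)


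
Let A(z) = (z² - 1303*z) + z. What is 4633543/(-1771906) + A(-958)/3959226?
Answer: -7254462837619/3507688152378 ≈ -2.0682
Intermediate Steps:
A(z) = z² - 1302*z
4633543/(-1771906) + A(-958)/3959226 = 4633543/(-1771906) - 958*(-1302 - 958)/3959226 = 4633543*(-1/1771906) - 958*(-2260)*(1/3959226) = -4633543/1771906 + 2165080*(1/3959226) = -4633543/1771906 + 1082540/1979613 = -7254462837619/3507688152378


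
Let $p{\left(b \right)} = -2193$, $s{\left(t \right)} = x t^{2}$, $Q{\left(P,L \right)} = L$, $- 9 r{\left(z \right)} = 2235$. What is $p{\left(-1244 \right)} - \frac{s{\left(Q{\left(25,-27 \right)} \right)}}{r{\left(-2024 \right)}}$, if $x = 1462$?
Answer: $\frac{1563609}{745} \approx 2098.8$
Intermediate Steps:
$r{\left(z \right)} = - \frac{745}{3}$ ($r{\left(z \right)} = \left(- \frac{1}{9}\right) 2235 = - \frac{745}{3}$)
$s{\left(t \right)} = 1462 t^{2}$
$p{\left(-1244 \right)} - \frac{s{\left(Q{\left(25,-27 \right)} \right)}}{r{\left(-2024 \right)}} = -2193 - \frac{1462 \left(-27\right)^{2}}{- \frac{745}{3}} = -2193 - 1462 \cdot 729 \left(- \frac{3}{745}\right) = -2193 - 1065798 \left(- \frac{3}{745}\right) = -2193 - - \frac{3197394}{745} = -2193 + \frac{3197394}{745} = \frac{1563609}{745}$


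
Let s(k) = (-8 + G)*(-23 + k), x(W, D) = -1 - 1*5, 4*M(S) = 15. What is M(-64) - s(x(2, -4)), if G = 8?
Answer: 15/4 ≈ 3.7500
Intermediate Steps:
M(S) = 15/4 (M(S) = (¼)*15 = 15/4)
x(W, D) = -6 (x(W, D) = -1 - 5 = -6)
s(k) = 0 (s(k) = (-8 + 8)*(-23 + k) = 0*(-23 + k) = 0)
M(-64) - s(x(2, -4)) = 15/4 - 1*0 = 15/4 + 0 = 15/4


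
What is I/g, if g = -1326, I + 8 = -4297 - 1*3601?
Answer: 3953/663 ≈ 5.9623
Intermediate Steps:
I = -7906 (I = -8 + (-4297 - 1*3601) = -8 + (-4297 - 3601) = -8 - 7898 = -7906)
I/g = -7906/(-1326) = -7906*(-1/1326) = 3953/663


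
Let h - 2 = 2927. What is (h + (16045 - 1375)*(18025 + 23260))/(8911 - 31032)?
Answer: -605653879/22121 ≈ -27379.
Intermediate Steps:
h = 2929 (h = 2 + 2927 = 2929)
(h + (16045 - 1375)*(18025 + 23260))/(8911 - 31032) = (2929 + (16045 - 1375)*(18025 + 23260))/(8911 - 31032) = (2929 + 14670*41285)/(-22121) = (2929 + 605650950)*(-1/22121) = 605653879*(-1/22121) = -605653879/22121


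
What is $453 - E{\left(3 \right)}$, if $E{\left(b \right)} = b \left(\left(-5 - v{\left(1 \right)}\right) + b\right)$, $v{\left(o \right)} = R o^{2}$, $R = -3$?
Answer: $450$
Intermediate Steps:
$v{\left(o \right)} = - 3 o^{2}$
$E{\left(b \right)} = b \left(-2 + b\right)$ ($E{\left(b \right)} = b \left(\left(-5 - - 3 \cdot 1^{2}\right) + b\right) = b \left(\left(-5 - \left(-3\right) 1\right) + b\right) = b \left(\left(-5 - -3\right) + b\right) = b \left(\left(-5 + 3\right) + b\right) = b \left(-2 + b\right)$)
$453 - E{\left(3 \right)} = 453 - 3 \left(-2 + 3\right) = 453 - 3 \cdot 1 = 453 - 3 = 450$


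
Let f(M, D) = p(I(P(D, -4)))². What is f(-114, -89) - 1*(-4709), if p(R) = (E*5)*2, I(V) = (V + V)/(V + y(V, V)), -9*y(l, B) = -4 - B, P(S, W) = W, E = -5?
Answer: 7209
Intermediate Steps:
y(l, B) = 4/9 + B/9 (y(l, B) = -(-4 - B)/9 = 4/9 + B/9)
I(V) = 2*V/(4/9 + 10*V/9) (I(V) = (V + V)/(V + (4/9 + V/9)) = (2*V)/(4/9 + 10*V/9) = 2*V/(4/9 + 10*V/9))
p(R) = -50 (p(R) = -5*5*2 = -25*2 = -50)
f(M, D) = 2500 (f(M, D) = (-50)² = 2500)
f(-114, -89) - 1*(-4709) = 2500 - 1*(-4709) = 2500 + 4709 = 7209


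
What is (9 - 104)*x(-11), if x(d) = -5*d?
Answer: -5225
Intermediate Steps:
(9 - 104)*x(-11) = (9 - 104)*(-5*(-11)) = -95*55 = -5225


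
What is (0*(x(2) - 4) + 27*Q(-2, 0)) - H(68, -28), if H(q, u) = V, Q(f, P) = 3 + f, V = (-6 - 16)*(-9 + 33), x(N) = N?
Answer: 555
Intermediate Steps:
V = -528 (V = -22*24 = -528)
H(q, u) = -528
(0*(x(2) - 4) + 27*Q(-2, 0)) - H(68, -28) = (0*(2 - 4) + 27*(3 - 2)) - 1*(-528) = (0*(-2) + 27*1) + 528 = (0 + 27) + 528 = 27 + 528 = 555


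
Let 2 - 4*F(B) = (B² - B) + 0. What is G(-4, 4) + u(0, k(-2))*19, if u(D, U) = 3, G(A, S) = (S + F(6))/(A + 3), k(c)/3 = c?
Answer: 60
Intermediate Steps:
F(B) = ½ - B²/4 + B/4 (F(B) = ½ - ((B² - B) + 0)/4 = ½ - (B² - B)/4 = ½ + (-B²/4 + B/4) = ½ - B²/4 + B/4)
k(c) = 3*c
G(A, S) = (-7 + S)/(3 + A) (G(A, S) = (S + (½ - ¼*6² + (¼)*6))/(A + 3) = (S + (½ - ¼*36 + 3/2))/(3 + A) = (S + (½ - 9 + 3/2))/(3 + A) = (S - 7)/(3 + A) = (-7 + S)/(3 + A))
G(-4, 4) + u(0, k(-2))*19 = (-7 + 4)/(3 - 4) + 3*19 = -3/(-1) + 57 = -1*(-3) + 57 = 3 + 57 = 60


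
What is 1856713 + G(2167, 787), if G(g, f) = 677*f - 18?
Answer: 2389494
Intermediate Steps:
G(g, f) = -18 + 677*f
1856713 + G(2167, 787) = 1856713 + (-18 + 677*787) = 1856713 + (-18 + 532799) = 1856713 + 532781 = 2389494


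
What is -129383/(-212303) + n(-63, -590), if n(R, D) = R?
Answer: -13245706/212303 ≈ -62.391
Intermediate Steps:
-129383/(-212303) + n(-63, -590) = -129383/(-212303) - 63 = -129383*(-1/212303) - 63 = 129383/212303 - 63 = -13245706/212303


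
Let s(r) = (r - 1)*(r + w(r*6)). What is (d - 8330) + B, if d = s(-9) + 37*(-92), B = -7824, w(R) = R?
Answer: -18928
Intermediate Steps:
s(r) = 7*r*(-1 + r) (s(r) = (r - 1)*(r + r*6) = (-1 + r)*(r + 6*r) = (-1 + r)*(7*r) = 7*r*(-1 + r))
d = -2774 (d = 7*(-9)*(-1 - 9) + 37*(-92) = 7*(-9)*(-10) - 3404 = 630 - 3404 = -2774)
(d - 8330) + B = (-2774 - 8330) - 7824 = -11104 - 7824 = -18928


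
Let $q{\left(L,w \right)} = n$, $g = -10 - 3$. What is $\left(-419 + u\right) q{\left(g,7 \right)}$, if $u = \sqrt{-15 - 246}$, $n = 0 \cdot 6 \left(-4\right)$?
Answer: $0$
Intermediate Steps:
$n = 0$ ($n = 0 \left(-4\right) = 0$)
$g = -13$
$q{\left(L,w \right)} = 0$
$u = 3 i \sqrt{29}$ ($u = \sqrt{-261} = 3 i \sqrt{29} \approx 16.155 i$)
$\left(-419 + u\right) q{\left(g,7 \right)} = \left(-419 + 3 i \sqrt{29}\right) 0 = 0$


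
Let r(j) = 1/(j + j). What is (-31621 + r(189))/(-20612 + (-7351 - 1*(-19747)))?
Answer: 11952737/3105648 ≈ 3.8487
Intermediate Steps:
r(j) = 1/(2*j)
(-31621 + r(189))/(-20612 + (-7351 - 1*(-19747))) = (-31621 + (½)/189)/(-20612 + (-7351 - 1*(-19747))) = (-31621 + (½)*(1/189))/(-20612 + (-7351 + 19747)) = (-31621 + 1/378)/(-20612 + 12396) = -11952737/378/(-8216) = -11952737/378*(-1/8216) = 11952737/3105648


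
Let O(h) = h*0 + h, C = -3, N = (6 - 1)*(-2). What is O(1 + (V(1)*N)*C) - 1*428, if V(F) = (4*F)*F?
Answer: -307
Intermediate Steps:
N = -10 (N = 5*(-2) = -10)
V(F) = 4*F²
O(h) = h (O(h) = 0 + h = h)
O(1 + (V(1)*N)*C) - 1*428 = (1 + ((4*1²)*(-10))*(-3)) - 1*428 = (1 + ((4*1)*(-10))*(-3)) - 428 = (1 + (4*(-10))*(-3)) - 428 = (1 - 40*(-3)) - 428 = (1 + 120) - 428 = 121 - 428 = -307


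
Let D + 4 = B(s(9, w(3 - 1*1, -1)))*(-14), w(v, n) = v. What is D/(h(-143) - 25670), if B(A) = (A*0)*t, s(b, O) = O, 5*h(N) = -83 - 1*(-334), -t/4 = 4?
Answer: 20/128099 ≈ 0.00015613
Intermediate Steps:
t = -16 (t = -4*4 = -16)
h(N) = 251/5 (h(N) = (-83 - 1*(-334))/5 = (-83 + 334)/5 = (⅕)*251 = 251/5)
B(A) = 0 (B(A) = (A*0)*(-16) = 0*(-16) = 0)
D = -4 (D = -4 + 0*(-14) = -4 + 0 = -4)
D/(h(-143) - 25670) = -4/(251/5 - 25670) = -4/(-128099/5) = -4*(-5/128099) = 20/128099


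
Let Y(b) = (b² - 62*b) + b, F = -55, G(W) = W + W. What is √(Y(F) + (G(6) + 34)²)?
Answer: 12*√59 ≈ 92.174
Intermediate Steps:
G(W) = 2*W
Y(b) = b² - 61*b
√(Y(F) + (G(6) + 34)²) = √(-55*(-61 - 55) + (2*6 + 34)²) = √(-55*(-116) + (12 + 34)²) = √(6380 + 46²) = √(6380 + 2116) = √8496 = 12*√59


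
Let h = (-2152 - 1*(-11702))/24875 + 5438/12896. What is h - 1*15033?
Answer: -96442951539/6415760 ≈ -15032.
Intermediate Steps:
h = 5168541/6415760 (h = (-2152 + 11702)*(1/24875) + 5438*(1/12896) = 9550*(1/24875) + 2719/6448 = 382/995 + 2719/6448 = 5168541/6415760 ≈ 0.80560)
h - 1*15033 = 5168541/6415760 - 1*15033 = 5168541/6415760 - 15033 = -96442951539/6415760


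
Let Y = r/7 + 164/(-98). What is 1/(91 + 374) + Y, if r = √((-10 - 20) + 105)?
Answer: -38081/22785 + 5*√3/7 ≈ -0.43414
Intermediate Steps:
r = 5*√3 (r = √(-30 + 105) = √75 = 5*√3 ≈ 8.6602)
Y = -82/49 + 5*√3/7 (Y = (5*√3)/7 + 164/(-98) = (5*√3)*(⅐) + 164*(-1/98) = 5*√3/7 - 82/49 = -82/49 + 5*√3/7 ≈ -0.43629)
1/(91 + 374) + Y = 1/(91 + 374) + (-82/49 + 5*√3/7) = 1/465 + (-82/49 + 5*√3/7) = -38081/22785 + 5*√3/7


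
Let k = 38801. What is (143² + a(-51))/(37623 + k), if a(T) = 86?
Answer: 20535/76424 ≈ 0.26870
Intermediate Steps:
(143² + a(-51))/(37623 + k) = (143² + 86)/(37623 + 38801) = (20449 + 86)/76424 = 20535*(1/76424) = 20535/76424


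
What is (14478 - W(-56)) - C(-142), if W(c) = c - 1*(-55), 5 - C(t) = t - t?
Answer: 14474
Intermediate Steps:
C(t) = 5 (C(t) = 5 - (t - t) = 5 - 1*0 = 5 + 0 = 5)
W(c) = 55 + c (W(c) = c + 55 = 55 + c)
(14478 - W(-56)) - C(-142) = (14478 - (55 - 56)) - 1*5 = (14478 - 1*(-1)) - 5 = (14478 + 1) - 5 = 14479 - 5 = 14474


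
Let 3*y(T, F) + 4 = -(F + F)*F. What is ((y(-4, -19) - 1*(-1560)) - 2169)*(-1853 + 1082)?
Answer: 656121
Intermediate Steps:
y(T, F) = -4/3 - 2*F²/3 (y(T, F) = -4/3 + (-(F + F)*F)/3 = -4/3 + (-2*F*F)/3 = -4/3 + (-2*F²)/3 = -4/3 - 2*F²/3)
((y(-4, -19) - 1*(-1560)) - 2169)*(-1853 + 1082) = (((-4/3 - ⅔*(-19)²) - 1*(-1560)) - 2169)*(-1853 + 1082) = (((-4/3 - ⅔*361) + 1560) - 2169)*(-771) = (((-4/3 - 722/3) + 1560) - 2169)*(-771) = ((-242 + 1560) - 2169)*(-771) = (1318 - 2169)*(-771) = -851*(-771) = 656121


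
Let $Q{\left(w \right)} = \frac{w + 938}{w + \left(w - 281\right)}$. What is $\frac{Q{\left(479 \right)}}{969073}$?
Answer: $\frac{1417}{656062421} \approx 2.1599 \cdot 10^{-6}$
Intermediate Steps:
$Q{\left(w \right)} = \frac{938 + w}{-281 + 2 w}$ ($Q{\left(w \right)} = \frac{938 + w}{w + \left(w - 281\right)} = \frac{938 + w}{w + \left(-281 + w\right)} = \frac{938 + w}{-281 + 2 w}$)
$\frac{Q{\left(479 \right)}}{969073} = \frac{\frac{1}{-281 + 2 \cdot 479} \left(938 + 479\right)}{969073} = \frac{1}{-281 + 958} \cdot 1417 \cdot \frac{1}{969073} = \frac{1}{677} \cdot 1417 \cdot \frac{1}{969073} = \frac{1417}{677} \cdot \frac{1}{969073} = \frac{1417}{656062421}$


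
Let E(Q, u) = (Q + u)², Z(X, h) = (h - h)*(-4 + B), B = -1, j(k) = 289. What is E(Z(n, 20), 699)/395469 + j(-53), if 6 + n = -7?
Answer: 12753238/43941 ≈ 290.24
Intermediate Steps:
n = -13 (n = -6 - 7 = -13)
Z(X, h) = 0 (Z(X, h) = (h - h)*(-4 - 1) = 0*(-5) = 0)
E(Z(n, 20), 699)/395469 + j(-53) = (0 + 699)²/395469 + 289 = 699²*(1/395469) + 289 = 488601*(1/395469) + 289 = 54289/43941 + 289 = 12753238/43941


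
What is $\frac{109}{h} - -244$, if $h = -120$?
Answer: $\frac{29171}{120} \approx 243.09$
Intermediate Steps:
$\frac{109}{h} - -244 = \frac{109}{-120} - -244 = 109 \left(- \frac{1}{120}\right) + 244 = - \frac{109}{120} + 244 = \frac{29171}{120}$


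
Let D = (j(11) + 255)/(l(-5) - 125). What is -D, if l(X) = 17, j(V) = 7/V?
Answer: 703/297 ≈ 2.3670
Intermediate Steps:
D = -703/297 (D = (7/11 + 255)/(17 - 125) = (7*(1/11) + 255)/(-108) = (7/11 + 255)*(-1/108) = (2812/11)*(-1/108) = -703/297 ≈ -2.3670)
-D = -1*(-703/297) = 703/297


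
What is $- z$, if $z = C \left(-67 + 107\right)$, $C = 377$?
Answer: $-15080$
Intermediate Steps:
$z = 15080$ ($z = 377 \left(-67 + 107\right) = 377 \cdot 40 = 15080$)
$- z = \left(-1\right) 15080 = -15080$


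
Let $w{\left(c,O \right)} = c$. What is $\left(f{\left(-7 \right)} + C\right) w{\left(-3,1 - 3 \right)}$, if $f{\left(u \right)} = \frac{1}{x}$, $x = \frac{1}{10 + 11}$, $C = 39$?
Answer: $-180$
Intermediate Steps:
$x = \frac{1}{21} \approx 0.047619$
$f{\left(u \right)} = 21$ ($f{\left(u \right)} = \frac{1}{\frac{1}{21}} = 21$)
$\left(f{\left(-7 \right)} + C\right) w{\left(-3,1 - 3 \right)} = \left(21 + 39\right) \left(-3\right) = 60 \left(-3\right) = -180$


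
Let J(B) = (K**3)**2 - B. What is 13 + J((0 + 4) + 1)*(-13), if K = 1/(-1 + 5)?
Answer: 319475/4096 ≈ 77.997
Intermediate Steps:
K = 1/4 ≈ 0.25000
J(B) = 1/4096 - B (J(B) = ((1/4)**3)**2 - B = (1/64)**2 - B = 1/4096 - B)
13 + J((0 + 4) + 1)*(-13) = 13 + (1/4096 - ((0 + 4) + 1))*(-13) = 13 + (1/4096 - (4 + 1))*(-13) = 13 + (1/4096 - 1*5)*(-13) = 13 + (1/4096 - 5)*(-13) = 13 - 20479/4096*(-13) = 13 + 266227/4096 = 319475/4096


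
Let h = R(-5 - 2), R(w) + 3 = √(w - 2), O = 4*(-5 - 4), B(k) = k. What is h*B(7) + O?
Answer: -57 + 21*I ≈ -57.0 + 21.0*I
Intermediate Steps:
O = -36 (O = 4*(-9) = -36)
R(w) = -3 + √(-2 + w) (R(w) = -3 + √(w - 2) = -3 + √(-2 + w))
h = -3 + 3*I (h = -3 + √(-2 + (-5 - 2)) = -3 + √(-2 - 7) = -3 + √(-9) = -3 + 3*I ≈ -3.0 + 3.0*I)
h*B(7) + O = (-3 + 3*I)*7 - 36 = (-21 + 21*I) - 36 = -57 + 21*I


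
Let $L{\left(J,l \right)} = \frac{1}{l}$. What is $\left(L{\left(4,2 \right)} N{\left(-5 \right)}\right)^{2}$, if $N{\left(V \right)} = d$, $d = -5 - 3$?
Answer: $16$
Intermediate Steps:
$d = -8$ ($d = -5 - 3 = -8$)
$N{\left(V \right)} = -8$
$\left(L{\left(4,2 \right)} N{\left(-5 \right)}\right)^{2} = \left(\frac{1}{2} \left(-8\right)\right)^{2} = \left(-4\right)^{2} = 16$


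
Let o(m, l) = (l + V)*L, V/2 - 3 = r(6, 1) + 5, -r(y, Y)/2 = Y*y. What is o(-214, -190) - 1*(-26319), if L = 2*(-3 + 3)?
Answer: 26319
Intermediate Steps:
r(y, Y) = -2*Y*y
L = 0 (L = 2*0 = 0)
V = -8 (V = 6 + 2*(-2*1*6 + 5) = 6 + 2*(-12 + 5) = 6 + 2*(-7) = 6 - 14 = -8)
o(m, l) = 0 (o(m, l) = (l - 8)*0 = (-8 + l)*0 = 0)
o(-214, -190) - 1*(-26319) = 0 - 1*(-26319) = 0 + 26319 = 26319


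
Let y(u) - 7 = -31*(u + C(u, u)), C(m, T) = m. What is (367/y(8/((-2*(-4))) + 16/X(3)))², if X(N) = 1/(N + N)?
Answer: 134689/36084049 ≈ 0.0037326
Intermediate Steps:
X(N) = 1/(2*N)
y(u) = 7 - 62*u (y(u) = 7 - 31*(u + u) = 7 - 62*u)
(367/y(8/((-2*(-4))) + 16/X(3)))² = (367/(7 - 62*(8/((-2*(-4))) + 16/(((½)/3)))))² = (367/(7 - 62*(8/8 + 16/(((½)*(⅓))))))² = (367/(7 - 62*(8*(⅛) + 16/(⅙))))² = (367/(7 - 62*(1 + 16*6)))² = (367/(7 - 62*(1 + 96)))² = (367/(7 - 62*97))² = (367/(7 - 6014))² = (367/(-6007))² = (367*(-1/6007))² = (-367/6007)² = 134689/36084049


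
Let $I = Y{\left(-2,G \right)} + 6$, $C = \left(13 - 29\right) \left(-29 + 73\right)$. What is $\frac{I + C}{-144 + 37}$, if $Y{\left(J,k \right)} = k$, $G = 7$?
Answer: $\frac{691}{107} \approx 6.4579$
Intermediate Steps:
$C = -704$ ($C = \left(-16\right) 44 = -704$)
$I = 13$ ($I = 7 + 6 = 13$)
$\frac{I + C}{-144 + 37} = \frac{13 - 704}{-144 + 37} = - \frac{691}{-107} = \left(-691\right) \left(- \frac{1}{107}\right) = \frac{691}{107}$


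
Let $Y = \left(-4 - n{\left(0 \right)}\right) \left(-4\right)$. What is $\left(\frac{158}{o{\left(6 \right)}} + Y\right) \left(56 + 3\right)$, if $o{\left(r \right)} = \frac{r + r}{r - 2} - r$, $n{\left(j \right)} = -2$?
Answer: $- \frac{7906}{3} \approx -2635.3$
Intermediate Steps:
$o{\left(r \right)} = - r + \frac{2 r}{-2 + r}$ ($o{\left(r \right)} = \frac{2 r}{-2 + r} - r = - r + \frac{2 r}{-2 + r}$)
$Y = 8$ ($Y = \left(-4 - -2\right) \left(-4\right) = \left(-4 + 2\right) \left(-4\right) = \left(-2\right) \left(-4\right) = 8$)
$\left(\frac{158}{o{\left(6 \right)}} + Y\right) \left(56 + 3\right) = \left(\frac{158}{6 \frac{1}{-2 + 6} \left(4 - 6\right)} + 8\right) \left(56 + 3\right) = \left(\frac{158}{6 \cdot \frac{1}{4} \left(4 - 6\right)} + 8\right) 59 = \left(\frac{158}{6 \cdot \frac{1}{4} \left(-2\right)} + 8\right) 59 = \left(\frac{158}{-3} + 8\right) 59 = \left(158 \left(- \frac{1}{3}\right) + 8\right) 59 = \left(- \frac{158}{3} + 8\right) 59 = \left(- \frac{134}{3}\right) 59 = - \frac{7906}{3}$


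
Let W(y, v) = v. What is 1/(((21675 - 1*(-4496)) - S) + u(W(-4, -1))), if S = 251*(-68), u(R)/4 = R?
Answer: 1/43235 ≈ 2.3129e-5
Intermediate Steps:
u(R) = 4*R
S = -17068
1/(((21675 - 1*(-4496)) - S) + u(W(-4, -1))) = 1/(((21675 - 1*(-4496)) - 1*(-17068)) + 4*(-1)) = 1/(((21675 + 4496) + 17068) - 4) = 1/((26171 + 17068) - 4) = 1/(43239 - 4) = 1/43235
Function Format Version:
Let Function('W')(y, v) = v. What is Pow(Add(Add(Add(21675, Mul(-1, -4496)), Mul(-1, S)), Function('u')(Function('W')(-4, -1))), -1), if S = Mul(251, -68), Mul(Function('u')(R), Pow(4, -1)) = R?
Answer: Rational(1, 43235) ≈ 2.3129e-5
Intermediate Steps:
Function('u')(R) = Mul(4, R)
S = -17068
Pow(Add(Add(Add(21675, Mul(-1, -4496)), Mul(-1, S)), Function('u')(Function('W')(-4, -1))), -1) = Pow(Add(Add(Add(21675, Mul(-1, -4496)), Mul(-1, -17068)), Mul(4, -1)), -1) = Pow(Add(Add(Add(21675, 4496), 17068), -4), -1) = Pow(Add(Add(26171, 17068), -4), -1) = Pow(Add(43239, -4), -1) = Pow(43235, -1) = Rational(1, 43235)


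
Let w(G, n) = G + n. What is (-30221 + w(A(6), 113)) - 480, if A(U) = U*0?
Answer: -30588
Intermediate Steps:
A(U) = 0
(-30221 + w(A(6), 113)) - 480 = (-30221 + (0 + 113)) - 480 = (-30221 + 113) - 480 = -30108 - 480 = -30588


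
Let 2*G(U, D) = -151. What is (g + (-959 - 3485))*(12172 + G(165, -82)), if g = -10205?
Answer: -354403257/2 ≈ -1.7720e+8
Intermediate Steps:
G(U, D) = -151/2 (G(U, D) = (1/2)*(-151) = -151/2)
(g + (-959 - 3485))*(12172 + G(165, -82)) = (-10205 + (-959 - 3485))*(12172 - 151/2) = (-10205 - 4444)*(24193/2) = -14649*24193/2 = -354403257/2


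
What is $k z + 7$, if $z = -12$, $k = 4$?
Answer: $-41$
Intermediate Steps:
$k z + 7 = 4 \left(-12\right) + 7 = -48 + 7 = -41$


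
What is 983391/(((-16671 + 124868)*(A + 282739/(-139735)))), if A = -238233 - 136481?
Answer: -45804713795/1888432335669071 ≈ -2.4255e-5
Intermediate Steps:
A = -374714
983391/(((-16671 + 124868)*(A + 282739/(-139735)))) = 983391/(((-16671 + 124868)*(-374714 + 282739/(-139735)))) = 983391/((108197*(-374714 + 282739*(-1/139735)))) = 983391/((108197*(-374714 - 282739/139735))) = 983391/((108197*(-52360943529/139735))) = 983391/(-5665297007007213/139735) = 983391*(-139735/5665297007007213) = -45804713795/1888432335669071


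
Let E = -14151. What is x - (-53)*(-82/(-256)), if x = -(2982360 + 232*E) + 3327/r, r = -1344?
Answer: 269415105/896 ≈ 3.0069e+5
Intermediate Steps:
x = 134699947/448 (x = -232/(1/(12855 - 14151)) + 3327/(-1344) = -232/(1/(-1296)) + 3327*(-1/1344) = -232/(-1/1296) - 1109/448 = -232*(-1296) - 1109/448 = 300672 - 1109/448 = 134699947/448 ≈ 3.0067e+5)
x - (-53)*(-82/(-256)) = 134699947/448 - (-53)*(-82/(-256)) = 134699947/448 - (-53)*(-82*(-1/256)) = 134699947/448 - (-53)*41/128 = 134699947/448 - 1*(-2173/128) = 134699947/448 + 2173/128 = 269415105/896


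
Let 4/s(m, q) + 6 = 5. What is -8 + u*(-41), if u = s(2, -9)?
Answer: 156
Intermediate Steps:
s(m, q) = -4 (s(m, q) = 4/(-6 + 5) = 4/(-1) = 4*(-1) = -4)
u = -4
-8 + u*(-41) = -8 - 4*(-41) = -8 + 164 = 156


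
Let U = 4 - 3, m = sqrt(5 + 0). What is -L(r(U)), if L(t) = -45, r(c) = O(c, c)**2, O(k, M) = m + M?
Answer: 45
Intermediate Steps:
m = sqrt(5) ≈ 2.2361
U = 1
O(k, M) = M + sqrt(5) (O(k, M) = sqrt(5) + M = M + sqrt(5))
r(c) = (c + sqrt(5))**2
-L(r(U)) = -1*(-45) = 45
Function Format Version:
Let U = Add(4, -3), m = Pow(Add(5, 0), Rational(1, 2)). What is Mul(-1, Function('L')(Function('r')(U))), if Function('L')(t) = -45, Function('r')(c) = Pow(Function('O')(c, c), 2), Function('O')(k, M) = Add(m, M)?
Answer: 45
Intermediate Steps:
m = Pow(5, Rational(1, 2)) ≈ 2.2361
U = 1
Function('O')(k, M) = Add(M, Pow(5, Rational(1, 2))) (Function('O')(k, M) = Add(Pow(5, Rational(1, 2)), M) = Add(M, Pow(5, Rational(1, 2))))
Function('r')(c) = Pow(Add(c, Pow(5, Rational(1, 2))), 2)
Mul(-1, Function('L')(Function('r')(U))) = Mul(-1, -45) = 45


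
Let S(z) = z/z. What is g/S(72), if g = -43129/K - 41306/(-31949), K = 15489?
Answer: -738139787/494858061 ≈ -1.4916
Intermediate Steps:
S(z) = 1
g = -738139787/494858061 (g = -43129/15489 - 41306/(-31949) = -43129*1/15489 - 41306*(-1/31949) = -43129/15489 + 41306/31949 = -738139787/494858061 ≈ -1.4916)
g/S(72) = -738139787/494858061/1 = -738139787/494858061*1 = -738139787/494858061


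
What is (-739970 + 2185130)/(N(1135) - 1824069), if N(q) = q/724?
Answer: -1046295840/1320624821 ≈ -0.79227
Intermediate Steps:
N(q) = q/724 (N(q) = q*(1/724) = q/724)
(-739970 + 2185130)/(N(1135) - 1824069) = (-739970 + 2185130)/((1/724)*1135 - 1824069) = 1445160/(1135/724 - 1824069) = 1445160/(-1320624821/724) = 1445160*(-724/1320624821) = -1046295840/1320624821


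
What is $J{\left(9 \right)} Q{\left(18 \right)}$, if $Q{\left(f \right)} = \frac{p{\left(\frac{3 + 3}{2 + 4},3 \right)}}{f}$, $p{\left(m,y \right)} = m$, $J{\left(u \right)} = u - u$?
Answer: $0$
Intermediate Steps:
$J{\left(u \right)} = 0$
$Q{\left(f \right)} = \frac{1}{f}$ ($Q{\left(f \right)} = \frac{\left(3 + 3\right) \frac{1}{2 + 4}}{f} = \frac{6 \cdot \frac{1}{6}}{f} = 1 \frac{1}{f} = \frac{1}{f}$)
$J{\left(9 \right)} Q{\left(18 \right)} = \frac{0}{18} = 0 \cdot \frac{1}{18} = 0$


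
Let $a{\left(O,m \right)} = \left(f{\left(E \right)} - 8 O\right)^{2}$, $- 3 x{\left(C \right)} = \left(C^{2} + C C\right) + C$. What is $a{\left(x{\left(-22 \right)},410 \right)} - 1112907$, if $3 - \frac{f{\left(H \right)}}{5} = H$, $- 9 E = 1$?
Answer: $\frac{431702869}{81} \approx 5.3297 \cdot 10^{6}$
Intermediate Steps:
$E = - \frac{1}{9}$ ($E = \left(- \frac{1}{9}\right) 1 = - \frac{1}{9} \approx -0.11111$)
$x{\left(C \right)} = - \frac{2 C^{2}}{3} - \frac{C}{3}$ ($x{\left(C \right)} = - \frac{\left(C^{2} + C C\right) + C}{3} = - \frac{\left(C^{2} + C^{2}\right) + C}{3} = - \frac{2 C^{2} + C}{3} = - \frac{C + 2 C^{2}}{3} = - \frac{2 C^{2}}{3} - \frac{C}{3}$)
$f{\left(H \right)} = 15 - 5 H$
$a{\left(O,m \right)} = \left(\frac{140}{9} - 8 O\right)^{2}$ ($a{\left(O,m \right)} = \left(\left(15 - - \frac{5}{9}\right) - 8 O\right)^{2} = \left(\left(15 + \frac{5}{9}\right) - 8 O\right)^{2} = \left(\frac{140}{9} - 8 O\right)^{2}$)
$a{\left(x{\left(-22 \right)},410 \right)} - 1112907 = \frac{16 \left(-35 + 18 \left(\left(- \frac{1}{3}\right) \left(-22\right) \left(1 + 2 \left(-22\right)\right)\right)\right)^{2}}{81} - 1112907 = \frac{16 \left(-35 + 18 \left(\left(- \frac{1}{3}\right) \left(-22\right) \left(1 - 44\right)\right)\right)^{2}}{81} - 1112907 = \frac{16 \left(-35 + 18 \left(\left(- \frac{1}{3}\right) \left(-22\right) \left(-43\right)\right)\right)^{2}}{81} - 1112907 = \frac{16 \left(-35 + 18 \left(- \frac{946}{3}\right)\right)^{2}}{81} - 1112907 = \frac{16 \left(-35 - 5676\right)^{2}}{81} - 1112907 = \frac{16 \left(-5711\right)^{2}}{81} - 1112907 = \frac{16}{81} \cdot 32615521 - 1112907 = \frac{521848336}{81} - 1112907 = \frac{431702869}{81}$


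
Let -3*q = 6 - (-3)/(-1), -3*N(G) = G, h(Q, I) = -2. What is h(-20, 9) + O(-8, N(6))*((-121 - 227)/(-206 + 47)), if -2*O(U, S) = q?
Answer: -48/53 ≈ -0.90566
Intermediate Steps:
N(G) = -G/3
q = -1 (q = -(6 - (-3)/(-1))/3 = -(6 - (-3)*(-1))/3 = -(6 - 3*1)/3 = -(6 - 3)/3 = -⅓*3 = -1)
O(U, S) = ½ (O(U, S) = -½*(-1) = ½)
h(-20, 9) + O(-8, N(6))*((-121 - 227)/(-206 + 47)) = -2 + ((-121 - 227)/(-206 + 47))/2 = -2 + (-348/(-159))/2 = -2 + (-348*(-1/159))/2 = -2 + (½)*(116/53) = -2 + 58/53 = -48/53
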